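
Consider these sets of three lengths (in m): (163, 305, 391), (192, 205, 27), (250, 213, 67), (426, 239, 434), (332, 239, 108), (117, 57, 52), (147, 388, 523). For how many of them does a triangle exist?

6

(163,305,391): 163+305 > 391 → valid
(27,192,205): 27+192 > 205 → valid
(67,213,250): 67+213 > 250 → valid
(239,426,434): 239+426 > 434 → valid
(108,239,332): 108+239 > 332 → valid
(52,57,117): 52+57 ≤ 117 → not valid
(147,388,523): 147+388 > 523 → valid
6 of the 7 triples form a triangle.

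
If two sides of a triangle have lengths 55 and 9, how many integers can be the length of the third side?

17

The third side lies in the open interval (46, 64).
Integers from 47 to 63 inclusive: 63 − 47 + 1 = 17.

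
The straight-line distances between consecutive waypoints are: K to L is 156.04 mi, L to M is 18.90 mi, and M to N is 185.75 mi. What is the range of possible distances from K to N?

The maximum is all hops collinear in one direction: 156.04 + 18.90 + 185.75 = 360.69.
The longest hop is 185.75; the others sum to 174.94. Folding the others back against it leaves at least 185.75 − 174.94 = 10.81.

10.81 ≤ KN ≤ 360.69 mi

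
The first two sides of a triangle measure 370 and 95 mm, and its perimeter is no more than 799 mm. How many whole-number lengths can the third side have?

59

Triangle inequality: 275 < x < 465. Perimeter ≤ 799 gives x ≤ 799 − 370 − 95 = 334.
So 275 < x ≤ 334; integers 276 through 334: 59 values.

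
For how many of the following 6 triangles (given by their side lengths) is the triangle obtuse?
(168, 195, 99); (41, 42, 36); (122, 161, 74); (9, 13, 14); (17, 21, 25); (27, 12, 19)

(168,195,99): 99²+168² = 38025 = 195² → right
(41,42,36): 36²+41² = 2977 > 1764 = 42² → acute
(122,161,74): 74²+122² = 20360 < 25921 = 161² → obtuse
(9,13,14): 9²+13² = 250 > 196 = 14² → acute
(17,21,25): 17²+21² = 730 > 625 = 25² → acute
(27,12,19): 12²+19² = 505 < 729 = 27² → obtuse
2 of the 6 are obtuse.

2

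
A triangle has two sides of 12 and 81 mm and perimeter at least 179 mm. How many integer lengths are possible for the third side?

7

Triangle inequality: 69 < x < 93. Perimeter ≥ 179 gives x ≥ 179 − 12 − 81 = 86.
So 86 ≤ x < 93; integers 86 through 92: 7 values.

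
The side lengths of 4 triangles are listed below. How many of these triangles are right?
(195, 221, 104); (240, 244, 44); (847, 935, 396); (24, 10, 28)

3

(195,221,104): 104²+195² = 48841 = 221² → right
(240,244,44): 44²+240² = 59536 = 244² → right
(847,935,396): 396²+847² = 874225 = 935² → right
(24,10,28): 10²+24² = 676 < 784 = 28² → obtuse
3 of the 4 are right.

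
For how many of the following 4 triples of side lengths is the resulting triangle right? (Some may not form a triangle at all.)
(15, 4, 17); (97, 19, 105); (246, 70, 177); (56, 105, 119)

(15,4,17): 4²+15² = 241 < 289 = 17² → obtuse
(97,19,105): 19²+97² = 9770 < 11025 = 105² → obtuse
(246,70,177): 70²+177² = 36229 < 60516 = 246² → obtuse
(56,105,119): 56²+105² = 14161 = 119² → right
1 of the 4 is right.

1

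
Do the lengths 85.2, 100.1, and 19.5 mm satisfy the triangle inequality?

Yes

The longest side is 100.1, and the other two sum to 104.7.
Since 104.7 > 100.1, the triangle inequality holds.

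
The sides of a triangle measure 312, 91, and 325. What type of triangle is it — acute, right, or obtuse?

right

Compare the square of the longest side to the sum of squares of the other two: 91² + 312² = 105625 = 325².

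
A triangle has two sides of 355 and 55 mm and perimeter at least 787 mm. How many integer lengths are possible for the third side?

33

Triangle inequality: 300 < x < 410. Perimeter ≥ 787 gives x ≥ 787 − 355 − 55 = 377.
So 377 ≤ x < 410; integers 377 through 409: 33 values.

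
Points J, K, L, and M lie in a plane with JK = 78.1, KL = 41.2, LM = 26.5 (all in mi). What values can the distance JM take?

10.4 ≤ JM ≤ 145.8 mi

The maximum is all hops collinear in one direction: 78.1 + 41.2 + 26.5 = 145.8.
The longest hop is 78.1; the others sum to 67.7. Folding the others back against it leaves at least 78.1 − 67.7 = 10.4.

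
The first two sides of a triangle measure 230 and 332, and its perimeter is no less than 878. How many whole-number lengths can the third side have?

Triangle inequality: 102 < x < 562. Perimeter ≥ 878 gives x ≥ 878 − 230 − 332 = 316.
So 316 ≤ x < 562; integers 316 through 561: 246 values.

246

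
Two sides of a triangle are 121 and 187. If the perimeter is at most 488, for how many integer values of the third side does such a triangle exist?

Triangle inequality: 66 < x < 308. Perimeter ≤ 488 gives x ≤ 488 − 121 − 187 = 180.
So 66 < x ≤ 180; integers 67 through 180: 114 values.

114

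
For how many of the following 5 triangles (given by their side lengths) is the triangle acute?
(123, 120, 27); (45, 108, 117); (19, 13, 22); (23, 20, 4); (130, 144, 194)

1

(123,120,27): 27²+120² = 15129 = 123² → right
(45,108,117): 45²+108² = 13689 = 117² → right
(19,13,22): 13²+19² = 530 > 484 = 22² → acute
(23,20,4): 4²+20² = 416 < 529 = 23² → obtuse
(130,144,194): 130²+144² = 37636 = 194² → right
1 of the 5 is acute.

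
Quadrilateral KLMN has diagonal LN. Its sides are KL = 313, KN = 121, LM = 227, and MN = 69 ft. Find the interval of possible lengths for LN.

192 < LN < 296

From triangle KLN: |313 − 121| < LN < 313 + 121, i.e. 192 < LN < 434.
From triangle MLN: 158 < LN < 296.
Both must hold, so LN lies in the intersection.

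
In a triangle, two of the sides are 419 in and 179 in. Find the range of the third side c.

240 < c < 598

By the triangle inequality, c must be less than 419 + 179 = 598 and greater than |419 − 179| = 240.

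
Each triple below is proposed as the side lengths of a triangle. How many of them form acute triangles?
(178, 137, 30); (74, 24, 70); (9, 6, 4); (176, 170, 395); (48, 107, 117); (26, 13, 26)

(178,137,30): 30+137 ≤ 178, not a triangle
(74,24,70): 24²+70² = 5476 = 74² → right
(9,6,4): 4²+6² = 52 < 81 = 9² → obtuse
(176,170,395): 170+176 ≤ 395, not a triangle
(48,107,117): 48²+107² = 13753 > 13689 = 117² → acute
(26,13,26): 13²+26² = 845 > 676 = 26² → acute
2 of the 6 are acute.

2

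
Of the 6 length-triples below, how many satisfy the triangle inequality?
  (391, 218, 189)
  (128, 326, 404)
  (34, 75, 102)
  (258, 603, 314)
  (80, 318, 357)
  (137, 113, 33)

(189,218,391): 189+218 > 391 → valid
(128,326,404): 128+326 > 404 → valid
(34,75,102): 34+75 > 102 → valid
(258,314,603): 258+314 ≤ 603 → not valid
(80,318,357): 80+318 > 357 → valid
(33,113,137): 33+113 > 137 → valid
5 of the 6 triples form a triangle.

5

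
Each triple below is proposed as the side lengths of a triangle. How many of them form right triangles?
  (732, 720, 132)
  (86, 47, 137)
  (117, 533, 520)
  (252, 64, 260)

(732,720,132): 132²+720² = 535824 = 732² → right
(86,47,137): 47+86 ≤ 137, not a triangle
(117,533,520): 117²+520² = 284089 = 533² → right
(252,64,260): 64²+252² = 67600 = 260² → right
3 of the 4 are right.

3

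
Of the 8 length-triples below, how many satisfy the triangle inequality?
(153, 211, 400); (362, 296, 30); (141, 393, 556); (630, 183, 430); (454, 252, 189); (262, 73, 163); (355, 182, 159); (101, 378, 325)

1

(153,211,400): 153+211 ≤ 400 → not valid
(30,296,362): 30+296 ≤ 362 → not valid
(141,393,556): 141+393 ≤ 556 → not valid
(183,430,630): 183+430 ≤ 630 → not valid
(189,252,454): 189+252 ≤ 454 → not valid
(73,163,262): 73+163 ≤ 262 → not valid
(159,182,355): 159+182 ≤ 355 → not valid
(101,325,378): 101+325 > 378 → valid
1 of the 8 triples forms a triangle.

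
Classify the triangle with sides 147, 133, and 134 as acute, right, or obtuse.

acute

Compare the square of the longest side to the sum of squares of the other two: 133² + 134² = 35645 > 21609 = 147².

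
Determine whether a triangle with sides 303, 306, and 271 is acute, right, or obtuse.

Compare the square of the longest side to the sum of squares of the other two: 271² + 303² = 165250 > 93636 = 306².

acute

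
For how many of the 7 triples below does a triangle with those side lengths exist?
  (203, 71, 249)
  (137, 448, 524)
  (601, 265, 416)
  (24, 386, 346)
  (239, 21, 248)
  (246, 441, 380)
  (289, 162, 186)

6

(71,203,249): 71+203 > 249 → valid
(137,448,524): 137+448 > 524 → valid
(265,416,601): 265+416 > 601 → valid
(24,346,386): 24+346 ≤ 386 → not valid
(21,239,248): 21+239 > 248 → valid
(246,380,441): 246+380 > 441 → valid
(162,186,289): 162+186 > 289 → valid
6 of the 7 triples form a triangle.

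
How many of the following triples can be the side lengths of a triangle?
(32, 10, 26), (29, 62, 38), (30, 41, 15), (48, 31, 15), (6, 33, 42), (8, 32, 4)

3

(10,26,32): 10+26 > 32 → valid
(29,38,62): 29+38 > 62 → valid
(15,30,41): 15+30 > 41 → valid
(15,31,48): 15+31 ≤ 48 → not valid
(6,33,42): 6+33 ≤ 42 → not valid
(4,8,32): 4+8 ≤ 32 → not valid
3 of the 6 triples form a triangle.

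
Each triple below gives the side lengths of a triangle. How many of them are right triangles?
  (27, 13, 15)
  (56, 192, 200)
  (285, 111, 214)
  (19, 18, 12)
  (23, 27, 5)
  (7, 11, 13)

(27,13,15): 13²+15² = 394 < 729 = 27² → obtuse
(56,192,200): 56²+192² = 40000 = 200² → right
(285,111,214): 111²+214² = 58117 < 81225 = 285² → obtuse
(19,18,12): 12²+18² = 468 > 361 = 19² → acute
(23,27,5): 5²+23² = 554 < 729 = 27² → obtuse
(7,11,13): 7²+11² = 170 > 169 = 13² → acute
1 of the 6 is right.

1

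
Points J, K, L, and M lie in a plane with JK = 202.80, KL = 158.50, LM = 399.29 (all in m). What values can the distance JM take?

37.99 ≤ JM ≤ 760.59 m

The maximum is all hops collinear in one direction: 202.80 + 158.50 + 399.29 = 760.59.
The longest hop is 399.29; the others sum to 361.30. Folding the others back against it leaves at least 399.29 − 361.30 = 37.99.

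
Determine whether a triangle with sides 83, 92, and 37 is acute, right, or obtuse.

Compare the square of the longest side to the sum of squares of the other two: 37² + 83² = 8258 < 8464 = 92².

obtuse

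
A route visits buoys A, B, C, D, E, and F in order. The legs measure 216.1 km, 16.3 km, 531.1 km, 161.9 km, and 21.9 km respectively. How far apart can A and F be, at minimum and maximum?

114.9 ≤ AF ≤ 947.3 km

The maximum is all hops collinear in one direction: 216.1 + 16.3 + 531.1 + 161.9 + 21.9 = 947.3.
The longest hop is 531.1; the others sum to 416.2. Folding the others back against it leaves at least 531.1 − 416.2 = 114.9.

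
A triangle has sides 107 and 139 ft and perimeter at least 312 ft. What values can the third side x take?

66 ≤ x < 246

Triangle inequality alone gives 32 < x < 246.
The perimeter condition gives x ≥ 312 − 107 − 139 = 66.
Intersecting the two: 66 ≤ x < 246.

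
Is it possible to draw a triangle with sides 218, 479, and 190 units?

No

The longest side is 479, but the other two sum to only 408.
408 < 479, so the triangle inequality fails.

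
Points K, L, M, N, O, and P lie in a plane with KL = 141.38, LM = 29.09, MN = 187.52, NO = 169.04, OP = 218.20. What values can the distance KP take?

The maximum is all hops collinear in one direction: 141.38 + 29.09 + 187.52 + 169.04 + 218.20 = 745.23.
The longest hop is 218.20; the others sum to 527.03. Since 218.20 ≤ 527.03, the path can fold back on itself completely, so the minimum distance is 0.

0 ≤ KP ≤ 745.23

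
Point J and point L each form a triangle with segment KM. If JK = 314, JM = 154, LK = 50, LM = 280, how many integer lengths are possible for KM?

From triangle JKM: 160 < KM < 468.
From triangle LKM: 230 < KM < 330.
Intersection: 230 < KM < 330, so integers 231 through 329: 99 values.

99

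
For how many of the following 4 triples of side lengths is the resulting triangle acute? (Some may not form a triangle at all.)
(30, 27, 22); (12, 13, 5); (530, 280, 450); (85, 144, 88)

(30,27,22): 22²+27² = 1213 > 900 = 30² → acute
(12,13,5): 5²+12² = 169 = 13² → right
(530,280,450): 280²+450² = 280900 = 530² → right
(85,144,88): 85²+88² = 14969 < 20736 = 144² → obtuse
1 of the 4 is acute.

1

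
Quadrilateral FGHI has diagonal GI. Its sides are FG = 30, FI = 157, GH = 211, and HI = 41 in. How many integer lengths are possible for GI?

16

From triangle FGI: 127 < GI < 187.
From triangle HGI: 170 < GI < 252.
Intersection: 170 < GI < 187, so integers 171 through 186: 16 values.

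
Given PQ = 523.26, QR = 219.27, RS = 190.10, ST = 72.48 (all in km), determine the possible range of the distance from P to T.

41.41 ≤ PT ≤ 1005.11 km

The maximum is all hops collinear in one direction: 523.26 + 219.27 + 190.10 + 72.48 = 1005.11.
The longest hop is 523.26; the others sum to 481.85. Folding the others back against it leaves at least 523.26 − 481.85 = 41.41.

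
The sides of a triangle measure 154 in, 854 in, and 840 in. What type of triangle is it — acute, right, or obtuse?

right

Compare the square of the longest side to the sum of squares of the other two: 154² + 840² = 729316 = 854².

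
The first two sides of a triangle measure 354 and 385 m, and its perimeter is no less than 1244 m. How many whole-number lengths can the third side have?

Triangle inequality: 31 < x < 739. Perimeter ≥ 1244 gives x ≥ 1244 − 354 − 385 = 505.
So 505 ≤ x < 739; integers 505 through 738: 234 values.

234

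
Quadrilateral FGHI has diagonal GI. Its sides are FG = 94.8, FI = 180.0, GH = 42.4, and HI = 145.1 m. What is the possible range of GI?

From triangle FGI: |94.8 − 180.0| < GI < 94.8 + 180.0, i.e. 85.2 < GI < 274.8.
From triangle HGI: 102.7 < GI < 187.5.
Both must hold, so GI lies in the intersection.

102.7 < GI < 187.5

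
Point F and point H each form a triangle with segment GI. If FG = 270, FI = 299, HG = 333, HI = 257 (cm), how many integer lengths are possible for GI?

From triangle FGI: 29 < GI < 569.
From triangle HGI: 76 < GI < 590.
Intersection: 76 < GI < 569, so integers 77 through 568: 492 values.

492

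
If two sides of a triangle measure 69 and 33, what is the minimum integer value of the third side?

37

The third side must be strictly greater than |69 − 33| = 36.
The smallest integer above 36 is 37.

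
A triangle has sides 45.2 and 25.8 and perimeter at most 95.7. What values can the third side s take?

19.4 < s ≤ 24.7

Triangle inequality alone gives 19.4 < s < 71.0.
The perimeter condition gives s ≤ 95.7 − 45.2 − 25.8 = 24.7.
Intersecting the two: 19.4 < s ≤ 24.7.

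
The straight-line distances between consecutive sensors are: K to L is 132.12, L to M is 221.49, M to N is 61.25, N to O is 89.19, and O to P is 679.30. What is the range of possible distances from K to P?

175.25 ≤ KP ≤ 1183.35

The maximum is all hops collinear in one direction: 132.12 + 221.49 + 61.25 + 89.19 + 679.30 = 1183.35.
The longest hop is 679.30; the others sum to 504.05. Folding the others back against it leaves at least 679.30 − 504.05 = 175.25.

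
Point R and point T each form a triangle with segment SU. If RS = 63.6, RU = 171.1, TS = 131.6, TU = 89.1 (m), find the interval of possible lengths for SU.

From triangle RSU: |63.6 − 171.1| < SU < 63.6 + 171.1, i.e. 107.5 < SU < 234.7.
From triangle TSU: 42.5 < SU < 220.7.
Both must hold, so SU lies in the intersection.

107.5 < SU < 220.7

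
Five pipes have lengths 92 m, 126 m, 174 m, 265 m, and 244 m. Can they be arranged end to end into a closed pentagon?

Yes

A pentagon exists iff every side is shorter than the sum of the others — equivalently, the longest side is less than the sum of the rest.
Longest side 265 < 636 (sum of the remaining 4), so yes.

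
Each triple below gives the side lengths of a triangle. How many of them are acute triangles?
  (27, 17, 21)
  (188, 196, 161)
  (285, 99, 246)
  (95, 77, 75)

3

(27,17,21): 17²+21² = 730 > 729 = 27² → acute
(188,196,161): 161²+188² = 61265 > 38416 = 196² → acute
(285,99,246): 99²+246² = 70317 < 81225 = 285² → obtuse
(95,77,75): 75²+77² = 11554 > 9025 = 95² → acute
3 of the 4 are acute.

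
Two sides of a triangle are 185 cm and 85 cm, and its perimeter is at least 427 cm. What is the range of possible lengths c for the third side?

157 ≤ c < 270 cm

Triangle inequality alone gives 100 < c < 270.
The perimeter condition gives c ≥ 427 − 185 − 85 = 157.
Intersecting the two: 157 ≤ c < 270.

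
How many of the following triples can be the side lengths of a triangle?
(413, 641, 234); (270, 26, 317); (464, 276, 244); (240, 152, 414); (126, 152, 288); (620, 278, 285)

(234,413,641): 234+413 > 641 → valid
(26,270,317): 26+270 ≤ 317 → not valid
(244,276,464): 244+276 > 464 → valid
(152,240,414): 152+240 ≤ 414 → not valid
(126,152,288): 126+152 ≤ 288 → not valid
(278,285,620): 278+285 ≤ 620 → not valid
2 of the 6 triples form a triangle.

2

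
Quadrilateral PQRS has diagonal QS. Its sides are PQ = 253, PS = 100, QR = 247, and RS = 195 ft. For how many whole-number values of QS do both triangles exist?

From triangle PQS: 153 < QS < 353.
From triangle RQS: 52 < QS < 442.
Intersection: 153 < QS < 353, so integers 154 through 352: 199 values.

199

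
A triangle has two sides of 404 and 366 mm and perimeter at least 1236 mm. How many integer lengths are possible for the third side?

304

Triangle inequality: 38 < x < 770. Perimeter ≥ 1236 gives x ≥ 1236 − 404 − 366 = 466.
So 466 ≤ x < 770; integers 466 through 769: 304 values.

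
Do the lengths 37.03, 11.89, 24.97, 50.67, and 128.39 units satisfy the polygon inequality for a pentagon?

For a pentagon, each side must be shorter than the sum of the others.
Here the longest side is 128.39, but the remaining 4 sides sum to only 124.56.

No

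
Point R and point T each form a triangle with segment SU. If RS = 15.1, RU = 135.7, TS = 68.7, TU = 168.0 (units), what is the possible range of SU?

From triangle RSU: |15.1 − 135.7| < SU < 15.1 + 135.7, i.e. 120.6 < SU < 150.8.
From triangle TSU: 99.3 < SU < 236.7.
Both must hold, so SU lies in the intersection.

120.6 < SU < 150.8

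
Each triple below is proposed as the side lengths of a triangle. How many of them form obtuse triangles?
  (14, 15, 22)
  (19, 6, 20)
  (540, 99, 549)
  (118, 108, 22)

3

(14,15,22): 14²+15² = 421 < 484 = 22² → obtuse
(19,6,20): 6²+19² = 397 < 400 = 20² → obtuse
(540,99,549): 99²+540² = 301401 = 549² → right
(118,108,22): 22²+108² = 12148 < 13924 = 118² → obtuse
3 of the 4 are obtuse.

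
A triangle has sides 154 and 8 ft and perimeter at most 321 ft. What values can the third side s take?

Triangle inequality alone gives 146 < s < 162.
The perimeter condition gives s ≤ 321 − 154 − 8 = 159.
Intersecting the two: 146 < s ≤ 159.

146 < s ≤ 159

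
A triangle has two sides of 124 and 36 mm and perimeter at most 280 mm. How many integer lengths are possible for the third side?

Triangle inequality: 88 < x < 160. Perimeter ≤ 280 gives x ≤ 280 − 124 − 36 = 120.
So 88 < x ≤ 120; integers 89 through 120: 32 values.

32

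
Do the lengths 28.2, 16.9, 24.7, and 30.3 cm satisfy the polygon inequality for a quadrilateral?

A quadrilateral exists iff every side is shorter than the sum of the others — equivalently, the longest side is less than the sum of the rest.
Longest side 30.3 < 69.8 (sum of the remaining 3), so yes.

Yes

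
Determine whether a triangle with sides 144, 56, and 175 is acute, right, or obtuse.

Compare the square of the longest side to the sum of squares of the other two: 56² + 144² = 23872 < 30625 = 175².

obtuse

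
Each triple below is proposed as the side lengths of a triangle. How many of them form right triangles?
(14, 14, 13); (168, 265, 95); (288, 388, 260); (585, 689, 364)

(14,14,13): 13²+14² = 365 > 196 = 14² → acute
(168,265,95): 95+168 ≤ 265, not a triangle
(288,388,260): 260²+288² = 150544 = 388² → right
(585,689,364): 364²+585² = 474721 = 689² → right
2 of the 4 are right.

2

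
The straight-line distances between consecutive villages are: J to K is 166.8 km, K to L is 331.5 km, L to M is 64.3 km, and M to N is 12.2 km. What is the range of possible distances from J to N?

The maximum is all hops collinear in one direction: 166.8 + 331.5 + 64.3 + 12.2 = 574.8.
The longest hop is 331.5; the others sum to 243.3. Folding the others back against it leaves at least 331.5 − 243.3 = 88.2.

88.2 ≤ JN ≤ 574.8 km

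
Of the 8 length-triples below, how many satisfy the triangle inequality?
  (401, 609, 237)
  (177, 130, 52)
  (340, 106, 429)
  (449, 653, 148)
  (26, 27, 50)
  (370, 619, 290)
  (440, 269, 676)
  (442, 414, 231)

(237,401,609): 237+401 > 609 → valid
(52,130,177): 52+130 > 177 → valid
(106,340,429): 106+340 > 429 → valid
(148,449,653): 148+449 ≤ 653 → not valid
(26,27,50): 26+27 > 50 → valid
(290,370,619): 290+370 > 619 → valid
(269,440,676): 269+440 > 676 → valid
(231,414,442): 231+414 > 442 → valid
7 of the 8 triples form a triangle.

7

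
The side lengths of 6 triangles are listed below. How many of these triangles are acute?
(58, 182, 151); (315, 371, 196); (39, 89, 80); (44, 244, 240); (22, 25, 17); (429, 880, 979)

(58,182,151): 58²+151² = 26165 < 33124 = 182² → obtuse
(315,371,196): 196²+315² = 137641 = 371² → right
(39,89,80): 39²+80² = 7921 = 89² → right
(44,244,240): 44²+240² = 59536 = 244² → right
(22,25,17): 17²+22² = 773 > 625 = 25² → acute
(429,880,979): 429²+880² = 958441 = 979² → right
1 of the 6 is acute.

1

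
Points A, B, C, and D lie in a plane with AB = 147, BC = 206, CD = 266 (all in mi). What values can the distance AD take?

The maximum is all hops collinear in one direction: 147 + 206 + 266 = 619.
The longest hop is 266; the others sum to 353. Since 266 ≤ 353, the path can fold back on itself completely, so the minimum distance is 0.

0 ≤ AD ≤ 619 mi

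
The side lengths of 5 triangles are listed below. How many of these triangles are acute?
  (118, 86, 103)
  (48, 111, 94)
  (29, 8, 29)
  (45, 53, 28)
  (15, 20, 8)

2

(118,86,103): 86²+103² = 18005 > 13924 = 118² → acute
(48,111,94): 48²+94² = 11140 < 12321 = 111² → obtuse
(29,8,29): 8²+29² = 905 > 841 = 29² → acute
(45,53,28): 28²+45² = 2809 = 53² → right
(15,20,8): 8²+15² = 289 < 400 = 20² → obtuse
2 of the 5 are acute.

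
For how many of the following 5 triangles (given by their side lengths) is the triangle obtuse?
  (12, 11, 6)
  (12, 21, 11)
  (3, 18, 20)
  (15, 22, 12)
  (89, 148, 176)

(12,11,6): 6²+11² = 157 > 144 = 12² → acute
(12,21,11): 11²+12² = 265 < 441 = 21² → obtuse
(3,18,20): 3²+18² = 333 < 400 = 20² → obtuse
(15,22,12): 12²+15² = 369 < 484 = 22² → obtuse
(89,148,176): 89²+148² = 29825 < 30976 = 176² → obtuse
4 of the 5 are obtuse.

4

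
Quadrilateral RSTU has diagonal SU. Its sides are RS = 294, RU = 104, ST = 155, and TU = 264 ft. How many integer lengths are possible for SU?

207

From triangle RSU: 190 < SU < 398.
From triangle TSU: 109 < SU < 419.
Intersection: 190 < SU < 398, so integers 191 through 397: 207 values.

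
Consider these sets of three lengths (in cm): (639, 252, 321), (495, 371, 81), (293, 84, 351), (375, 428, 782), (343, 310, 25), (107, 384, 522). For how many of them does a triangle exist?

2

(252,321,639): 252+321 ≤ 639 → not valid
(81,371,495): 81+371 ≤ 495 → not valid
(84,293,351): 84+293 > 351 → valid
(375,428,782): 375+428 > 782 → valid
(25,310,343): 25+310 ≤ 343 → not valid
(107,384,522): 107+384 ≤ 522 → not valid
2 of the 6 triples form a triangle.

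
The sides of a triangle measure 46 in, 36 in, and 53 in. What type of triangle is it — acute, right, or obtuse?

acute

Compare the square of the longest side to the sum of squares of the other two: 36² + 46² = 3412 > 2809 = 53².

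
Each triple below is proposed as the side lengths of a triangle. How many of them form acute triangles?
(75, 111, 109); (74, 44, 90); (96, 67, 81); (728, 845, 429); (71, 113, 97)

(75,111,109): 75²+109² = 17506 > 12321 = 111² → acute
(74,44,90): 44²+74² = 7412 < 8100 = 90² → obtuse
(96,67,81): 67²+81² = 11050 > 9216 = 96² → acute
(728,845,429): 429²+728² = 714025 = 845² → right
(71,113,97): 71²+97² = 14450 > 12769 = 113² → acute
3 of the 5 are acute.

3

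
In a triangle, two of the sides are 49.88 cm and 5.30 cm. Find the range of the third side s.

44.58 < s < 55.18

By the triangle inequality, s must be less than 49.88 + 5.30 = 55.18 and greater than |49.88 − 5.30| = 44.58.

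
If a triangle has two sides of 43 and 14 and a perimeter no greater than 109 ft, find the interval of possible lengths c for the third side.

Triangle inequality alone gives 29 < c < 57.
The perimeter condition gives c ≤ 109 − 43 − 14 = 52.
Intersecting the two: 29 < c ≤ 52.

29 < c ≤ 52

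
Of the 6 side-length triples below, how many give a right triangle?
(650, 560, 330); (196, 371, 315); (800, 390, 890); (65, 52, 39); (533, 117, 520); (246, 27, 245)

(650,560,330): 330²+560² = 422500 = 650² → right
(196,371,315): 196²+315² = 137641 = 371² → right
(800,390,890): 390²+800² = 792100 = 890² → right
(65,52,39): 39²+52² = 4225 = 65² → right
(533,117,520): 117²+520² = 284089 = 533² → right
(246,27,245): 27²+245² = 60754 > 60516 = 246² → acute
5 of the 6 are right.

5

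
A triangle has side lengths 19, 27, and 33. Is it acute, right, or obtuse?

acute

Compare the square of the longest side to the sum of squares of the other two: 19² + 27² = 1090 > 1089 = 33².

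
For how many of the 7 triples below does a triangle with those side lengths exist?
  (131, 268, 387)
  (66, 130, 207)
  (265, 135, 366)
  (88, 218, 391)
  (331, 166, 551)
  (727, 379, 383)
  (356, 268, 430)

4

(131,268,387): 131+268 > 387 → valid
(66,130,207): 66+130 ≤ 207 → not valid
(135,265,366): 135+265 > 366 → valid
(88,218,391): 88+218 ≤ 391 → not valid
(166,331,551): 166+331 ≤ 551 → not valid
(379,383,727): 379+383 > 727 → valid
(268,356,430): 268+356 > 430 → valid
4 of the 7 triples form a triangle.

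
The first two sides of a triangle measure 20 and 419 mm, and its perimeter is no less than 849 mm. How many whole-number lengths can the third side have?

Triangle inequality: 399 < x < 439. Perimeter ≥ 849 gives x ≥ 849 − 20 − 419 = 410.
So 410 ≤ x < 439; integers 410 through 438: 29 values.

29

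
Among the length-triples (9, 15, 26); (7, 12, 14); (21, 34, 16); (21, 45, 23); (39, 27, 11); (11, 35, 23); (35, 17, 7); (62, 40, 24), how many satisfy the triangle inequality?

(9,15,26): 9+15 ≤ 26 → not valid
(7,12,14): 7+12 > 14 → valid
(16,21,34): 16+21 > 34 → valid
(21,23,45): 21+23 ≤ 45 → not valid
(11,27,39): 11+27 ≤ 39 → not valid
(11,23,35): 11+23 ≤ 35 → not valid
(7,17,35): 7+17 ≤ 35 → not valid
(24,40,62): 24+40 > 62 → valid
3 of the 8 triples form a triangle.

3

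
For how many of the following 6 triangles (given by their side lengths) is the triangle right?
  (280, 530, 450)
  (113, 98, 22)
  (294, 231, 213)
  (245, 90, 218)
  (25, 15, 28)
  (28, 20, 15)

(280,530,450): 280²+450² = 280900 = 530² → right
(113,98,22): 22²+98² = 10088 < 12769 = 113² → obtuse
(294,231,213): 213²+231² = 98730 > 86436 = 294² → acute
(245,90,218): 90²+218² = 55624 < 60025 = 245² → obtuse
(25,15,28): 15²+25² = 850 > 784 = 28² → acute
(28,20,15): 15²+20² = 625 < 784 = 28² → obtuse
1 of the 6 is right.

1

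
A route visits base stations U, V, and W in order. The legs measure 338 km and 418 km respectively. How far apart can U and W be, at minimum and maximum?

By the triangle inequality, |338 − 418| ≤ UW ≤ 338 + 418.

80 ≤ UW ≤ 756 km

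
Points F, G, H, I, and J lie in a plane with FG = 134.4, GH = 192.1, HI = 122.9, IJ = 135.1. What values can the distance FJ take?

0 ≤ FJ ≤ 584.5

The maximum is all hops collinear in one direction: 134.4 + 192.1 + 122.9 + 135.1 = 584.5.
The longest hop is 192.1; the others sum to 392.4. Since 192.1 ≤ 392.4, the path can fold back on itself completely, so the minimum distance is 0.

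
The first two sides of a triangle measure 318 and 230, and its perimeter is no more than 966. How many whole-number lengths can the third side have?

Triangle inequality: 88 < x < 548. Perimeter ≤ 966 gives x ≤ 966 − 318 − 230 = 418.
So 88 < x ≤ 418; integers 89 through 418: 330 values.

330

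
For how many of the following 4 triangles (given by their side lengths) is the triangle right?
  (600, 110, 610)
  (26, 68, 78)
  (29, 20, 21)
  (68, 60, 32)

(600,110,610): 110²+600² = 372100 = 610² → right
(26,68,78): 26²+68² = 5300 < 6084 = 78² → obtuse
(29,20,21): 20²+21² = 841 = 29² → right
(68,60,32): 32²+60² = 4624 = 68² → right
3 of the 4 are right.

3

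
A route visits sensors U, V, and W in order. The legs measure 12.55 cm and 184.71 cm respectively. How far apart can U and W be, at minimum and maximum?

By the triangle inequality, |12.55 − 184.71| ≤ UW ≤ 12.55 + 184.71.

172.16 ≤ UW ≤ 197.26 cm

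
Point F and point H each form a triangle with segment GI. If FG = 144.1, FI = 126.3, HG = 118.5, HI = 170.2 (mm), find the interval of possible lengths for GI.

From triangle FGI: |144.1 − 126.3| < GI < 144.1 + 126.3, i.e. 17.8 < GI < 270.4.
From triangle HGI: 51.7 < GI < 288.7.
Both must hold, so GI lies in the intersection.

51.7 < GI < 270.4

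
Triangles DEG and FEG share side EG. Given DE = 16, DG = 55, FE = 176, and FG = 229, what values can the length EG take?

From triangle DEG: |16 − 55| < EG < 16 + 55, i.e. 39 < EG < 71.
From triangle FEG: 53 < EG < 405.
Both must hold, so EG lies in the intersection.

53 < EG < 71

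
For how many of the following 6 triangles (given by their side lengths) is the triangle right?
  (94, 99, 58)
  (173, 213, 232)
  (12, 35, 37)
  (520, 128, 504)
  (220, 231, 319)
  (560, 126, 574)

4

(94,99,58): 58²+94² = 12200 > 9801 = 99² → acute
(173,213,232): 173²+213² = 75298 > 53824 = 232² → acute
(12,35,37): 12²+35² = 1369 = 37² → right
(520,128,504): 128²+504² = 270400 = 520² → right
(220,231,319): 220²+231² = 101761 = 319² → right
(560,126,574): 126²+560² = 329476 = 574² → right
4 of the 6 are right.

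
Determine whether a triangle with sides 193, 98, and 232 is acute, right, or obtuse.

Compare the square of the longest side to the sum of squares of the other two: 98² + 193² = 46853 < 53824 = 232².

obtuse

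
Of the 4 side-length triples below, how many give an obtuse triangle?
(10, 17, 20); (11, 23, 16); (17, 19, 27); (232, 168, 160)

(10,17,20): 10²+17² = 389 < 400 = 20² → obtuse
(11,23,16): 11²+16² = 377 < 529 = 23² → obtuse
(17,19,27): 17²+19² = 650 < 729 = 27² → obtuse
(232,168,160): 160²+168² = 53824 = 232² → right
3 of the 4 are obtuse.

3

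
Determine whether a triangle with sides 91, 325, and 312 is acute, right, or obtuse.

right

Compare the square of the longest side to the sum of squares of the other two: 91² + 312² = 105625 = 325².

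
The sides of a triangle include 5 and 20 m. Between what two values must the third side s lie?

15 < s < 25 (m)

By the triangle inequality, s must be less than 5 + 20 = 25 and greater than |5 − 20| = 15.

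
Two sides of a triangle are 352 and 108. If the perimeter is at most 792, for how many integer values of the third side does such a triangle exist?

Triangle inequality: 244 < x < 460. Perimeter ≤ 792 gives x ≤ 792 − 352 − 108 = 332.
So 244 < x ≤ 332; integers 245 through 332: 88 values.

88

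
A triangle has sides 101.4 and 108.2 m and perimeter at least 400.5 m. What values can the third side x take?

Triangle inequality alone gives 6.8 < x < 209.6.
The perimeter condition gives x ≥ 400.5 − 101.4 − 108.2 = 190.9.
Intersecting the two: 190.9 ≤ x < 209.6.

190.9 ≤ x < 209.6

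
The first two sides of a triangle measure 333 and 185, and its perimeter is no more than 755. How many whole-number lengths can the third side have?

89

Triangle inequality: 148 < x < 518. Perimeter ≤ 755 gives x ≤ 755 − 333 − 185 = 237.
So 148 < x ≤ 237; integers 149 through 237: 89 values.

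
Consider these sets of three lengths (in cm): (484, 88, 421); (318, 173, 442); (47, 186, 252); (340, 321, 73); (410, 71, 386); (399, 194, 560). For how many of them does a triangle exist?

(88,421,484): 88+421 > 484 → valid
(173,318,442): 173+318 > 442 → valid
(47,186,252): 47+186 ≤ 252 → not valid
(73,321,340): 73+321 > 340 → valid
(71,386,410): 71+386 > 410 → valid
(194,399,560): 194+399 > 560 → valid
5 of the 6 triples form a triangle.

5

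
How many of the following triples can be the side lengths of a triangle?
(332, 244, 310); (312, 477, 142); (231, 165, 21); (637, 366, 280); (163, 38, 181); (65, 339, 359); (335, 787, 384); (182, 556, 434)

(244,310,332): 244+310 > 332 → valid
(142,312,477): 142+312 ≤ 477 → not valid
(21,165,231): 21+165 ≤ 231 → not valid
(280,366,637): 280+366 > 637 → valid
(38,163,181): 38+163 > 181 → valid
(65,339,359): 65+339 > 359 → valid
(335,384,787): 335+384 ≤ 787 → not valid
(182,434,556): 182+434 > 556 → valid
5 of the 8 triples form a triangle.

5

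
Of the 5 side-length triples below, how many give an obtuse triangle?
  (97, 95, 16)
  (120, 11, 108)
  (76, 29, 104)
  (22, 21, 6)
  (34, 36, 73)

(97,95,16): 16²+95² = 9281 < 9409 = 97² → obtuse
(120,11,108): 11+108 ≤ 120, not a triangle
(76,29,104): 29²+76² = 6617 < 10816 = 104² → obtuse
(22,21,6): 6²+21² = 477 < 484 = 22² → obtuse
(34,36,73): 34+36 ≤ 73, not a triangle
3 of the 5 are obtuse.

3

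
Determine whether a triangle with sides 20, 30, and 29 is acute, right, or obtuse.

acute

Compare the square of the longest side to the sum of squares of the other two: 20² + 29² = 1241 > 900 = 30².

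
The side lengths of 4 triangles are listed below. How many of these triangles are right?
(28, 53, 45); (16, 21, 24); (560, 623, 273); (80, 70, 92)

2

(28,53,45): 28²+45² = 2809 = 53² → right
(16,21,24): 16²+21² = 697 > 576 = 24² → acute
(560,623,273): 273²+560² = 388129 = 623² → right
(80,70,92): 70²+80² = 11300 > 8464 = 92² → acute
2 of the 4 are right.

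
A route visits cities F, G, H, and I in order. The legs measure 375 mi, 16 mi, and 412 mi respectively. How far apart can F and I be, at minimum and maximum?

21 ≤ FI ≤ 803 mi

The maximum is all hops collinear in one direction: 375 + 16 + 412 = 803.
The longest hop is 412; the others sum to 391. Folding the others back against it leaves at least 412 − 391 = 21.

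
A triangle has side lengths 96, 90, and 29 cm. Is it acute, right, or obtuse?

obtuse

Compare the square of the longest side to the sum of squares of the other two: 29² + 90² = 8941 < 9216 = 96².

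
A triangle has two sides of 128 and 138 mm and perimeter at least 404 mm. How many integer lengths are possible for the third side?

Triangle inequality: 10 < x < 266. Perimeter ≥ 404 gives x ≥ 404 − 128 − 138 = 138.
So 138 ≤ x < 266; integers 138 through 265: 128 values.

128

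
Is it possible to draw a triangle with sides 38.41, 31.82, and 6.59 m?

No

The two shorter sides sum to 38.41, exactly equal to the longest side 38.41.
That gives only a degenerate (flat) triangle — the inequality must be strict.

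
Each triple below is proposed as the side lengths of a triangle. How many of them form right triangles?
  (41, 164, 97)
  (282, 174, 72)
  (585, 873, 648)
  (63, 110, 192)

1

(41,164,97): 41+97 ≤ 164, not a triangle
(282,174,72): 72+174 ≤ 282, not a triangle
(585,873,648): 585²+648² = 762129 = 873² → right
(63,110,192): 63+110 ≤ 192, not a triangle
1 of the 4 is right.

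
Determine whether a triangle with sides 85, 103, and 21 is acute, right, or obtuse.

Compare the square of the longest side to the sum of squares of the other two: 21² + 85² = 7666 < 10609 = 103².

obtuse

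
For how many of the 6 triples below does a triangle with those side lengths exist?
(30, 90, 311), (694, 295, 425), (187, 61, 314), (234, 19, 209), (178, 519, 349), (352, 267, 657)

2

(30,90,311): 30+90 ≤ 311 → not valid
(295,425,694): 295+425 > 694 → valid
(61,187,314): 61+187 ≤ 314 → not valid
(19,209,234): 19+209 ≤ 234 → not valid
(178,349,519): 178+349 > 519 → valid
(267,352,657): 267+352 ≤ 657 → not valid
2 of the 6 triples form a triangle.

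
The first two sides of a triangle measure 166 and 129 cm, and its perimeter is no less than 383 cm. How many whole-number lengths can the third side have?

207

Triangle inequality: 37 < x < 295. Perimeter ≥ 383 gives x ≥ 383 − 166 − 129 = 88.
So 88 ≤ x < 295; integers 88 through 294: 207 values.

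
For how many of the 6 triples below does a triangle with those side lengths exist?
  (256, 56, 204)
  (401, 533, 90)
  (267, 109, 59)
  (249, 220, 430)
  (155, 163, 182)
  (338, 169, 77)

(56,204,256): 56+204 > 256 → valid
(90,401,533): 90+401 ≤ 533 → not valid
(59,109,267): 59+109 ≤ 267 → not valid
(220,249,430): 220+249 > 430 → valid
(155,163,182): 155+163 > 182 → valid
(77,169,338): 77+169 ≤ 338 → not valid
3 of the 6 triples form a triangle.

3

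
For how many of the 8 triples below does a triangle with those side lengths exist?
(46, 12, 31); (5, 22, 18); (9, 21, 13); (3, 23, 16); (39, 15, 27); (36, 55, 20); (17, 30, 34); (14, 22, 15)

(12,31,46): 12+31 ≤ 46 → not valid
(5,18,22): 5+18 > 22 → valid
(9,13,21): 9+13 > 21 → valid
(3,16,23): 3+16 ≤ 23 → not valid
(15,27,39): 15+27 > 39 → valid
(20,36,55): 20+36 > 55 → valid
(17,30,34): 17+30 > 34 → valid
(14,15,22): 14+15 > 22 → valid
6 of the 8 triples form a triangle.

6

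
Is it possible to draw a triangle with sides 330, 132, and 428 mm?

The longest side is 428, and the other two sum to 462.
Since 462 > 428, the triangle inequality holds.

Yes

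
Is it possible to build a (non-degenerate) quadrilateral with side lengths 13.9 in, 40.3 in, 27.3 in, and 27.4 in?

Yes

A quadrilateral exists iff every side is shorter than the sum of the others — equivalently, the longest side is less than the sum of the rest.
Longest side 40.3 < 68.6 (sum of the remaining 3), so yes.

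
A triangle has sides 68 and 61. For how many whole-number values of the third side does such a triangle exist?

The third side lies in the open interval (7, 129).
Integers from 8 to 128 inclusive: 128 − 8 + 1 = 121.

121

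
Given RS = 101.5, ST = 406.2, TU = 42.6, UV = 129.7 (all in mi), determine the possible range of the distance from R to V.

The maximum is all hops collinear in one direction: 101.5 + 406.2 + 42.6 + 129.7 = 680.0.
The longest hop is 406.2; the others sum to 273.8. Folding the others back against it leaves at least 406.2 − 273.8 = 132.4.

132.4 ≤ RV ≤ 680.0 mi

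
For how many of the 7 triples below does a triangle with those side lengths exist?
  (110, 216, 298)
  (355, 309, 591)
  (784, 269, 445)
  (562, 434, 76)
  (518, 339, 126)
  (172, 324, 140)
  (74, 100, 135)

3

(110,216,298): 110+216 > 298 → valid
(309,355,591): 309+355 > 591 → valid
(269,445,784): 269+445 ≤ 784 → not valid
(76,434,562): 76+434 ≤ 562 → not valid
(126,339,518): 126+339 ≤ 518 → not valid
(140,172,324): 140+172 ≤ 324 → not valid
(74,100,135): 74+100 > 135 → valid
3 of the 7 triples form a triangle.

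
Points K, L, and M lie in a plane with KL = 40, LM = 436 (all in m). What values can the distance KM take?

By the triangle inequality, |40 − 436| ≤ KM ≤ 40 + 436.

396 ≤ KM ≤ 476 m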